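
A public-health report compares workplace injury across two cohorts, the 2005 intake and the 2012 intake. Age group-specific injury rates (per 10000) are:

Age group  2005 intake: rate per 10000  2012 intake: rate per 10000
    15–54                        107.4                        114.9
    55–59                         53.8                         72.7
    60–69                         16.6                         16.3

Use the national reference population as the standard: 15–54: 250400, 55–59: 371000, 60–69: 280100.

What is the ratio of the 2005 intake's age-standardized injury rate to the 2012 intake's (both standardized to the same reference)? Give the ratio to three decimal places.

Standard total = 901500; weights = 0.2778, 0.4115, 0.3107.
The 2005 intake: 0.2778×107.4 + 0.4115×53.8 + 0.3107×16.6 = 57.1297 per 10000.
The 2012 intake: 0.2778×114.9 + 0.4115×72.7 + 0.3107×16.3 = 66.8977 per 10000.
Ratio = 57.1297 ÷ 66.8977 = 0.85399.

0.854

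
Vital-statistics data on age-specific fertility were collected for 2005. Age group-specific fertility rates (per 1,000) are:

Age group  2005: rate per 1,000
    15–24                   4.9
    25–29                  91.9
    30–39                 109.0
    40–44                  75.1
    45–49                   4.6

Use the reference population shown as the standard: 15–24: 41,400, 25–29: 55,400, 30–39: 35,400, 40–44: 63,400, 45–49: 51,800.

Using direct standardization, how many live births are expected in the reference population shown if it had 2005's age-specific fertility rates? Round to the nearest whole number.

Expected live births = Σ (standard pop × age-specific rate ÷ 1,000)
= 41,400×4.9/1,000 + 55,400×91.9/1,000 + 35,400×109.0/1,000 + 63,400×75.1/1,000 + 51,800×4.6/1,000
= 202.86 + 5091.26 + 3858.60 + 4761.34 + 238.28 = 14152.34.

14152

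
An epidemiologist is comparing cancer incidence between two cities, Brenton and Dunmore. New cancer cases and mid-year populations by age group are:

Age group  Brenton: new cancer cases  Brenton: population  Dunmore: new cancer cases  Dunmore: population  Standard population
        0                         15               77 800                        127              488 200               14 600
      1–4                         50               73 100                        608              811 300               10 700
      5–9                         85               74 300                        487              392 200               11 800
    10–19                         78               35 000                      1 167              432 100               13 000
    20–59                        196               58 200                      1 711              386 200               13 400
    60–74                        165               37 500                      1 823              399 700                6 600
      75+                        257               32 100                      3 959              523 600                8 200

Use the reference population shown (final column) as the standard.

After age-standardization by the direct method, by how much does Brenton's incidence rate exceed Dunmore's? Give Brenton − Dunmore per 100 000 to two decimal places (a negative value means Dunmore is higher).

Age-specific rates per 100 000 for Brenton: 19.28, 68.40, 114.40, 222.86, 336.77, 440.00, 800.62.
For Dunmore: 26.01, 74.94, 124.17, 270.08, 443.03, 456.09, 756.11.
Standard total = 78 300; weights = 0.1865, 0.1367, 0.1507, 0.1660, 0.1711, 0.0843, 0.1047.
Brenton: 0.1865×19.28 + 0.1367×68.40 + 0.1507×114.40 + 0.1660×222.86 + 0.1711×336.77 + 0.0843×440.00 + 0.1047×800.62 = 245.7505 per 100 000.
Dunmore: 0.1865×26.01 + 0.1367×74.94 + 0.1507×124.17 + 0.1660×270.08 + 0.1711×443.03 + 0.0843×456.09 + 0.1047×756.11 = 272.0930 per 100 000.
Difference = 245.7505 − 272.0930 = -26.3425.

-26.34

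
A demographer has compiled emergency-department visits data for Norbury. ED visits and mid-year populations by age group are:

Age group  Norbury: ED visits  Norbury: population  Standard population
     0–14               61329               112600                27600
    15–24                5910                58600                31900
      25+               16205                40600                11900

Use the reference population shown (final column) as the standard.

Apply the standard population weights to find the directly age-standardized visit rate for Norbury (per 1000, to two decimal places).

322.12

Age-specific rates per 1000 for Norbury: 544.663, 100.853, 399.138.
Standard total = 71400; weights = 0.3866, 0.4468, 0.1667.
Standardized rate: 0.3866×544.663 + 0.4468×100.853 + 0.1667×399.138 = 322.1239 per 1000.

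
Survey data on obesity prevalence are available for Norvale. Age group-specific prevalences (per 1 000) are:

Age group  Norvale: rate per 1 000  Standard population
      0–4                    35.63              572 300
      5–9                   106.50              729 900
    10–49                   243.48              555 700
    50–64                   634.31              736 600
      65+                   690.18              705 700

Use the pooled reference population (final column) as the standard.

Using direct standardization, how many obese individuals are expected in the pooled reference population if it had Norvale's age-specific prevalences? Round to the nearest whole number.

Expected obese individuals = Σ (standard pop × age-specific rate ÷ 1 000)
= 572 300×35.63/1 000 + 729 900×106.50/1 000 + 555 700×243.48/1 000 + 736 600×634.31/1 000 + 705 700×690.18/1 000
= 20391.05 + 77734.35 + 135301.84 + 467232.75 + 487060.03 = 1187720.01.

1187720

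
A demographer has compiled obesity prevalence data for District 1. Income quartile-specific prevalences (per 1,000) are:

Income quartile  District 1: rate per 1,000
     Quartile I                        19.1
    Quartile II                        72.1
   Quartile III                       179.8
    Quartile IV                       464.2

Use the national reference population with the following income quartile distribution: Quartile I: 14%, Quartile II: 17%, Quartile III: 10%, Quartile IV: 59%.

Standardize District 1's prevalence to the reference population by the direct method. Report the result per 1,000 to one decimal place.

Standard weights: 0.14, 0.17, 0.10, 0.59.
Standardized rate: 0.1400×19.1 + 0.1700×72.1 + 0.1000×179.8 + 0.5900×464.2 = 306.7890 per 1,000.

306.8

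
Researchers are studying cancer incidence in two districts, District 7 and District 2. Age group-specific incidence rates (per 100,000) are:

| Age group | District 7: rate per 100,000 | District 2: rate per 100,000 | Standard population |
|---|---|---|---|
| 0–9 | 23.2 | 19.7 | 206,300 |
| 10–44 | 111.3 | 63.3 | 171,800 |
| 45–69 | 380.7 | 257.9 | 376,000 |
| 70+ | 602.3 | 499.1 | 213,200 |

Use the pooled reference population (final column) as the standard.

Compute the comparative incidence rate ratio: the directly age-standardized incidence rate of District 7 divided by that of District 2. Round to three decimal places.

Standard total = 967,300; weights = 0.2133, 0.1776, 0.3887, 0.2204.
District 7: 0.2133×23.2 + 0.1776×111.3 + 0.3887×380.7 + 0.2204×602.3 = 305.4493 per 100,000.
District 2: 0.2133×19.7 + 0.1776×63.3 + 0.3887×257.9 + 0.2204×499.1 = 225.6979 per 100,000.
Ratio = 305.4493 ÷ 225.6979 = 1.35335.

1.353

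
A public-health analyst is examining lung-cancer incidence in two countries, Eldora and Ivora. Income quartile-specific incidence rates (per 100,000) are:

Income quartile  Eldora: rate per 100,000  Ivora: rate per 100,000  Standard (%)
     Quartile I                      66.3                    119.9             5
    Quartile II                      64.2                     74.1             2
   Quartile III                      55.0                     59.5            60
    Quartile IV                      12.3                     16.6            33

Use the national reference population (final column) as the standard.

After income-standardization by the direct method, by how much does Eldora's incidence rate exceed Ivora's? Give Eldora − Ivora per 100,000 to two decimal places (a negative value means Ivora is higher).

Standard weights: 0.05, 0.02, 0.60, 0.33.
Eldora: 0.0500×66.3 + 0.0200×64.2 + 0.6000×55.0 + 0.3300×12.3 = 41.6580 per 100,000.
Ivora: 0.0500×119.9 + 0.0200×74.1 + 0.6000×59.5 + 0.3300×16.6 = 48.6550 per 100,000.
Difference = 41.6580 − 48.6550 = -6.9970.

-7.00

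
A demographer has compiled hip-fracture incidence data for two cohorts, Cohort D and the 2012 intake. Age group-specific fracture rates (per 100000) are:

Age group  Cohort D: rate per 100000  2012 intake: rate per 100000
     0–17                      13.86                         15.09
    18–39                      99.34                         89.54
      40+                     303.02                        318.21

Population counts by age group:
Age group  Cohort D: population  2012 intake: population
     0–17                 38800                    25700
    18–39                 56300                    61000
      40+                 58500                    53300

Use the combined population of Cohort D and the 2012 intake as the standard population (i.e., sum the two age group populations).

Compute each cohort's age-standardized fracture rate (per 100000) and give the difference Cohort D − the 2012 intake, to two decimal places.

Combined standard total = 293600; weights = 0.2197, 0.3995, 0.3808.
Cohort D: 0.2197×13.86 + 0.3995×99.34 + 0.3808×303.02 = 158.1205 per 100000.
The 2012 intake: 0.2197×15.09 + 0.3995×89.54 + 0.3808×318.21 = 160.2596 per 100000.
Difference = 158.1205 − 160.2596 = -2.1391.

-2.14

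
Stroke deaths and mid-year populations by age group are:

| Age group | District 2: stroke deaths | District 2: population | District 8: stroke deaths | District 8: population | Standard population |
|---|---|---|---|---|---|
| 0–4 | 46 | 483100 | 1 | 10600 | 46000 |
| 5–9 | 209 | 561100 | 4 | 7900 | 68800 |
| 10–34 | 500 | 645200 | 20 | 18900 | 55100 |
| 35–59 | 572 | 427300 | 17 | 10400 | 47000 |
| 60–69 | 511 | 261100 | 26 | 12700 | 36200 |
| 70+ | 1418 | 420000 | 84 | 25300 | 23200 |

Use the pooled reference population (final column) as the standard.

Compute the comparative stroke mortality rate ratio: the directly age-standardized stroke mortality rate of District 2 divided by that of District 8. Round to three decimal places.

0.875

Age-specific rates per 100000 for District 2: 9.52, 37.25, 77.50, 133.86, 195.71, 337.62.
For District 8: 9.43, 50.63, 105.82, 163.46, 204.72, 332.02.
Standard total = 276300; weights = 0.1665, 0.2490, 0.1994, 0.1701, 0.1310, 0.0840.
District 2: 0.1665×9.52 + 0.2490×37.25 + 0.1994×77.50 + 0.1701×133.86 + 0.1310×195.71 + 0.0840×337.62 = 103.0755 per 100000.
District 8: 0.1665×9.43 + 0.2490×50.63 + 0.1994×105.82 + 0.1701×163.46 + 0.1310×204.72 + 0.0840×332.02 = 117.7875 per 100000.
Ratio = 103.0755 ÷ 117.7875 = 0.87510.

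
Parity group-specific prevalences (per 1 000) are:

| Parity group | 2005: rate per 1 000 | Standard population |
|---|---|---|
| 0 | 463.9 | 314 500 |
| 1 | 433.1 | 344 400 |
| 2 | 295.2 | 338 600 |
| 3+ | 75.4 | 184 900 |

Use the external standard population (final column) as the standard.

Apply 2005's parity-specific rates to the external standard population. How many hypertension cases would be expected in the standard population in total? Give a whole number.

408952

Expected hypertension cases = Σ (standard pop × parity-specific rate ÷ 1 000)
= 314 500×463.9/1 000 + 344 400×433.1/1 000 + 338 600×295.2/1 000 + 184 900×75.4/1 000
= 145896.55 + 149159.64 + 99954.72 + 13941.46 = 408952.37.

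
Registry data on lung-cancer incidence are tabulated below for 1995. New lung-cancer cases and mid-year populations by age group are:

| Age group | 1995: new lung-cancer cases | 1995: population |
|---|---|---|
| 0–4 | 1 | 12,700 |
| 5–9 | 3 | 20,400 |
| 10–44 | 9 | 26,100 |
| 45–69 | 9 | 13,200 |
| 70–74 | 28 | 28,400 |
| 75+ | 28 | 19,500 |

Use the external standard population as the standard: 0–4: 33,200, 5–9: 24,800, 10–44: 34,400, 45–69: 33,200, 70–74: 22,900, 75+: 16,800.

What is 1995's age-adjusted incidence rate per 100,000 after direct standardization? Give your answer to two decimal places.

Age-specific rates per 100,000 for 1995: 7.87, 14.71, 34.48, 68.18, 98.59, 143.59.
Standard total = 165,300; weights = 0.2008, 0.1500, 0.2081, 0.2008, 0.1385, 0.1016.
Standardized rate: 0.2008×7.87 + 0.1500×14.71 + 0.2081×34.48 + 0.2008×68.18 + 0.1385×98.59 + 0.1016×143.59 = 52.9100 per 100,000.

52.91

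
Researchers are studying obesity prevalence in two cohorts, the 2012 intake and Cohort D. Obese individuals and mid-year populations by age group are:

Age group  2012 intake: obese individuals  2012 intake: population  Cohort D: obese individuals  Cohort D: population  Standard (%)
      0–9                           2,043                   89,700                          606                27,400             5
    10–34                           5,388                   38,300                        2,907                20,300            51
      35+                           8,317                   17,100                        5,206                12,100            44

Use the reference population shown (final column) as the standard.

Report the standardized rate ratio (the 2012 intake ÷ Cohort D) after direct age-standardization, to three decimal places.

1.089

Age-specific rates per 1,000 for the 2012 intake: 22.776, 140.679, 486.374.
For Cohort D: 22.117, 143.202, 430.248.
Standard weights: 0.05, 0.51, 0.44.
The 2012 intake: 0.0500×22.776 + 0.5100×140.679 + 0.4400×486.374 = 286.8897 per 1,000.
Cohort D: 0.0500×22.117 + 0.5100×143.202 + 0.4400×430.248 = 263.4479 per 1,000.
Ratio = 286.8897 ÷ 263.4479 = 1.08898.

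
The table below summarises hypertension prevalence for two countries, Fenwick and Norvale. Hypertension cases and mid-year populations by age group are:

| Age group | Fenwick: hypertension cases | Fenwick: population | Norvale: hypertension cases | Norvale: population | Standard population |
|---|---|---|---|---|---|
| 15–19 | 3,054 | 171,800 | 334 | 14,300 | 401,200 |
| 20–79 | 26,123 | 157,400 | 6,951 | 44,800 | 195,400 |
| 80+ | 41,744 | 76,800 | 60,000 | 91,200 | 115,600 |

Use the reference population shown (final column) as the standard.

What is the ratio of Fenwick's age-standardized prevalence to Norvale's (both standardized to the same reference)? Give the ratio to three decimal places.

0.885

Age-specific rates per 1,000 for Fenwick: 17.776, 165.966, 543.542.
For Norvale: 23.357, 155.156, 657.895.
Standard total = 712,200; weights = 0.5633, 0.2744, 0.1623.
Fenwick: 0.5633×17.776 + 0.2744×165.966 + 0.1623×543.542 = 143.7729 per 1,000.
Norvale: 0.5633×23.357 + 0.2744×155.156 + 0.1623×657.895 = 162.5117 per 1,000.
Ratio = 143.7729 ÷ 162.5117 = 0.88469.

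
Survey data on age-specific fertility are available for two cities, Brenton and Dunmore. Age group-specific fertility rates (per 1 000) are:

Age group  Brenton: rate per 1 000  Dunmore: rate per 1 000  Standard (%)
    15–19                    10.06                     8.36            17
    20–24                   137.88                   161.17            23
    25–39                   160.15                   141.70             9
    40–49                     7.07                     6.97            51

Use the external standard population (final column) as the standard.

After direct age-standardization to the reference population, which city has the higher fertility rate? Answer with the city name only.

Standard weights: 0.17, 0.23, 0.09, 0.51.
Brenton: 0.1700×10.06 + 0.2300×137.88 + 0.0900×160.15 + 0.5100×7.07 = 51.4418 per 1 000.
Dunmore: 0.1700×8.36 + 0.2300×161.17 + 0.0900×141.70 + 0.5100×6.97 = 54.7980 per 1 000.

Dunmore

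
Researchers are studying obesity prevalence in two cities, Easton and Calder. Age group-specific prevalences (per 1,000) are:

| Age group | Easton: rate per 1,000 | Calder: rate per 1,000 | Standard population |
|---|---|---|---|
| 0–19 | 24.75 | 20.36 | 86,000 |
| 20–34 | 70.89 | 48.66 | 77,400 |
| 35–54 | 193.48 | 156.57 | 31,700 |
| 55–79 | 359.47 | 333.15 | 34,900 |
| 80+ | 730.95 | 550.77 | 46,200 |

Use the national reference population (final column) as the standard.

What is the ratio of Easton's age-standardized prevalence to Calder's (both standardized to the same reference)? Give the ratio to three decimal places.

1.263

Standard total = 276,200; weights = 0.3114, 0.2802, 0.1148, 0.1264, 0.1673.
Easton: 0.3114×24.75 + 0.2802×70.89 + 0.1148×193.48 + 0.1264×359.47 + 0.1673×730.95 = 217.4659 per 1,000.
Calder: 0.3114×20.36 + 0.2802×48.66 + 0.1148×156.57 + 0.1264×333.15 + 0.1673×550.77 = 172.1688 per 1,000.
Ratio = 217.4659 ÷ 172.1688 = 1.26310.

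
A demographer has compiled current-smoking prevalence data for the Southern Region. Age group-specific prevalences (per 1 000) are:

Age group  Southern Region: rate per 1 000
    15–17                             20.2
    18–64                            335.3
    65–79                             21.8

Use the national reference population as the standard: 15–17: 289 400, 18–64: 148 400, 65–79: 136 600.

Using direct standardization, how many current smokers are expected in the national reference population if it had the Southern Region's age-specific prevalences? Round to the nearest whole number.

58582

Expected current smokers = Σ (standard pop × age-specific rate ÷ 1 000)
= 289 400×20.2/1 000 + 148 400×335.3/1 000 + 136 600×21.8/1 000
= 5845.88 + 49758.52 + 2977.88 = 58582.28.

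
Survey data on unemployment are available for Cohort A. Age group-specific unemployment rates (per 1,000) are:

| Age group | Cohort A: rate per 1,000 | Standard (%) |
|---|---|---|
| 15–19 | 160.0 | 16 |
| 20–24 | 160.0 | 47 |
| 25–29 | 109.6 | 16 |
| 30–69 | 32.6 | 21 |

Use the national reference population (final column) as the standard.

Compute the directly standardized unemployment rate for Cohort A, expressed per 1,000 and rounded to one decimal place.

125.2

Standard weights: 0.16, 0.47, 0.16, 0.21.
Standardized rate: 0.1600×160.0 + 0.4700×160.0 + 0.1600×109.6 + 0.2100×32.6 = 125.1820 per 1,000.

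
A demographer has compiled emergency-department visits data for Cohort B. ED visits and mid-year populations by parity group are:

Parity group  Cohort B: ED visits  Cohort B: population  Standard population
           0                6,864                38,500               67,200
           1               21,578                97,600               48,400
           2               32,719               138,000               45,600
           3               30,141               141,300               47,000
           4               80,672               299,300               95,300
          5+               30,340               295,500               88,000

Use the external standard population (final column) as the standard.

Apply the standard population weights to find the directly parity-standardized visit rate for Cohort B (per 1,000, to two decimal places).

199.85

Parity-specific rates per 1,000 for Cohort B: 178.286, 221.086, 237.094, 213.312, 269.536, 102.673.
Standard total = 391,500; weights = 0.1716, 0.1236, 0.1165, 0.1201, 0.2434, 0.2248.
Standardized rate: 0.1716×178.286 + 0.1236×221.086 + 0.1165×237.094 + 0.1201×213.312 + 0.2434×269.536 + 0.2248×102.673 = 199.8481 per 1,000.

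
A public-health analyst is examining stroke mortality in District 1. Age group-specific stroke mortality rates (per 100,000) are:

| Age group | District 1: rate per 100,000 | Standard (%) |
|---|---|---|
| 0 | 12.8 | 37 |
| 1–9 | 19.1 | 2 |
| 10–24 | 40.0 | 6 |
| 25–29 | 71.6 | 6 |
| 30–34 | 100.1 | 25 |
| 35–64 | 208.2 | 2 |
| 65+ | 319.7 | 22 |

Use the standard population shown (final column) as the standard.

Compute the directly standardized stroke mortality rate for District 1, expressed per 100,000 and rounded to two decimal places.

111.34

Standard weights: 0.37, 0.02, 0.06, 0.06, 0.25, 0.02, 0.22.
Standardized rate: 0.3700×12.8 + 0.0200×19.1 + 0.0600×40.0 + 0.0600×71.6 + 0.2500×100.1 + 0.0200×208.2 + 0.2200×319.7 = 111.3370 per 100,000.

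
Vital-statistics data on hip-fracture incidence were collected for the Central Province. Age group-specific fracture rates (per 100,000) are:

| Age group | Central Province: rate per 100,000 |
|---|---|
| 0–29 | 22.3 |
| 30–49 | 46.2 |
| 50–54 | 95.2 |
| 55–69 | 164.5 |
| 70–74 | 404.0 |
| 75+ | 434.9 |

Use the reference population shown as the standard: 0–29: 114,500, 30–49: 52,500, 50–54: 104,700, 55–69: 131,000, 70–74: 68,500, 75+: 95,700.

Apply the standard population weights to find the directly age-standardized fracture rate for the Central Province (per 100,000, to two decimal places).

186.61

Standard total = 566,900; weights = 0.2020, 0.0926, 0.1847, 0.2311, 0.1208, 0.1688.
Standardized rate: 0.2020×22.3 + 0.0926×46.2 + 0.1847×95.2 + 0.2311×164.5 + 0.1208×404.0 + 0.1688×434.9 = 186.6109 per 100,000.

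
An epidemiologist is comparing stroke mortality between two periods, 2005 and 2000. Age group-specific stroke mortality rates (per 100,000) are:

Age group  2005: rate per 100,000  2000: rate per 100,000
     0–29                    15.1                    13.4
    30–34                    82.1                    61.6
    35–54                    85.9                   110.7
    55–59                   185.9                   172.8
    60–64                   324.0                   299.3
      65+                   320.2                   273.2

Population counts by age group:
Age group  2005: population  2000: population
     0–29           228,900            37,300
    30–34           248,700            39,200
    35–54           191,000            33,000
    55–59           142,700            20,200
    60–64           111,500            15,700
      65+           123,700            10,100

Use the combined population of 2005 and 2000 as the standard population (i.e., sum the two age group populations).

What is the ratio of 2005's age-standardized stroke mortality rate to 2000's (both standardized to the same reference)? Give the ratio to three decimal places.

1.083

Combined standard total = 1,202,000; weights = 0.2215, 0.2395, 0.1864, 0.1355, 0.1058, 0.1113.
2005: 0.2215×15.1 + 0.2395×82.1 + 0.1864×85.9 + 0.1355×185.9 + 0.1058×324.0 + 0.1113×320.2 = 134.1402 per 100,000.
2000: 0.2215×13.4 + 0.2395×61.6 + 0.1864×110.7 + 0.1355×172.8 + 0.1058×299.3 + 0.1113×273.2 = 123.8542 per 100,000.
Ratio = 134.1402 ÷ 123.8542 = 1.08305.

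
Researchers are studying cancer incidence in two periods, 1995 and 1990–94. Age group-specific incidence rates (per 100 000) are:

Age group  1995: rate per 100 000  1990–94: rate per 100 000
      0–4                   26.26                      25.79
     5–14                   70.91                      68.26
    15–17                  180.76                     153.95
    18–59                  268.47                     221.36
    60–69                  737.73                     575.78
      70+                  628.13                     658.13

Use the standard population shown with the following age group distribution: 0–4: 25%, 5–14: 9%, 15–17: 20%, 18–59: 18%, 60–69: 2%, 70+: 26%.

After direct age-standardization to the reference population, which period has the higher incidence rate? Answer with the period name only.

Standard weights: 0.25, 0.09, 0.20, 0.18, 0.02, 0.26.
1995: 0.2500×26.26 + 0.0900×70.91 + 0.2000×180.76 + 0.1800×268.47 + 0.0200×737.73 + 0.2600×628.13 = 275.4919 per 100 000.
1990–94: 0.2500×25.79 + 0.0900×68.26 + 0.2000×153.95 + 0.1800×221.36 + 0.0200×575.78 + 0.2600×658.13 = 265.8551 per 100 000.

1995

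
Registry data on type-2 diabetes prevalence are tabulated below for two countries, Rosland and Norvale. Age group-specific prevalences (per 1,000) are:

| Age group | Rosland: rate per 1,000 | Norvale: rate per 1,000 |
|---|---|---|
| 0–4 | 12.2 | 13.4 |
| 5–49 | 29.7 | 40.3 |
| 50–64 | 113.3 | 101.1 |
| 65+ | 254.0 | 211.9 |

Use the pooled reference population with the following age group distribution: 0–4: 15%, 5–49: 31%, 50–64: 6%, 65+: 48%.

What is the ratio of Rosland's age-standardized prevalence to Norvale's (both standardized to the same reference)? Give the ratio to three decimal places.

1.143

Standard weights: 0.15, 0.31, 0.06, 0.48.
Rosland: 0.1500×12.2 + 0.3100×29.7 + 0.0600×113.3 + 0.4800×254.0 = 139.7550 per 1,000.
Norvale: 0.1500×13.4 + 0.3100×40.3 + 0.0600×101.1 + 0.4800×211.9 = 122.2810 per 1,000.
Ratio = 139.7550 ÷ 122.2810 = 1.14290.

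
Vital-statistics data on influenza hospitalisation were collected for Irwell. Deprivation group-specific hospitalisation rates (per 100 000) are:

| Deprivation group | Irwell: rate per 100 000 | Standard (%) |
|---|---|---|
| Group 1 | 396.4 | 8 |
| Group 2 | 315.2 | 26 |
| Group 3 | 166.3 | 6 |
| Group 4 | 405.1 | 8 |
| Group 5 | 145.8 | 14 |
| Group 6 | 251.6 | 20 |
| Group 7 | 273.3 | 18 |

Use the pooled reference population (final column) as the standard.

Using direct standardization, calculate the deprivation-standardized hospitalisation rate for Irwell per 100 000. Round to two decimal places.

275.98

Standard weights: 0.08, 0.26, 0.06, 0.08, 0.14, 0.20, 0.18.
Standardized rate: 0.0800×396.4 + 0.2600×315.2 + 0.0600×166.3 + 0.0800×405.1 + 0.1400×145.8 + 0.2000×251.6 + 0.1800×273.3 = 275.9760 per 100 000.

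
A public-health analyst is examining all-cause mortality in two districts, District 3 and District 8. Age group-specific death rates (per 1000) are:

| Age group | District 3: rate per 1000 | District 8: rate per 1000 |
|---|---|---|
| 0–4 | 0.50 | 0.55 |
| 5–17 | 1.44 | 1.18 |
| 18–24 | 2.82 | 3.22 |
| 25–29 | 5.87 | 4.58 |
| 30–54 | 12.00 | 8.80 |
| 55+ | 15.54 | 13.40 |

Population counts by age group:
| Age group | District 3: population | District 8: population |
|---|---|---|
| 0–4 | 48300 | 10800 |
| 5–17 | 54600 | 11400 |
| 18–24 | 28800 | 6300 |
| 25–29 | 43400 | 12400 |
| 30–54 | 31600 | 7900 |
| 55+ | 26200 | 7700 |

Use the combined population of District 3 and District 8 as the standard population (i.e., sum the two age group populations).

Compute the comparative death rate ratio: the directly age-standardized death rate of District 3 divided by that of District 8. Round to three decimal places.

Combined standard total = 289400; weights = 0.2042, 0.2281, 0.1213, 0.1928, 0.1365, 0.1171.
District 3: 0.2042×0.50 + 0.2281×1.44 + 0.1213×2.82 + 0.1928×5.87 + 0.1365×12.00 + 0.1171×15.54 = 5.3626 per 1000.
District 8: 0.2042×0.55 + 0.2281×1.18 + 0.1213×3.22 + 0.1928×4.58 + 0.1365×8.80 + 0.1171×13.40 = 4.4258 per 1000.
Ratio = 5.3626 ÷ 4.4258 = 1.21165.

1.212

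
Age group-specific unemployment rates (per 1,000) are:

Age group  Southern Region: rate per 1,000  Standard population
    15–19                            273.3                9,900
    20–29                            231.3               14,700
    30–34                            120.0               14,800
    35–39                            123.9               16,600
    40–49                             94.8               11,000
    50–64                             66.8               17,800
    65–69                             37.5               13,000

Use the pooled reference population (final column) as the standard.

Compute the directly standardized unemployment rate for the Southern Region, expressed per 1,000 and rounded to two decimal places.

Standard total = 97,800; weights = 0.1012, 0.1503, 0.1513, 0.1697, 0.1125, 0.1820, 0.1329.
Standardized rate: 0.1012×273.3 + 0.1503×231.3 + 0.1513×120.0 + 0.1697×123.9 + 0.1125×94.8 + 0.1820×66.8 + 0.1329×37.5 = 129.4260 per 1,000.

129.43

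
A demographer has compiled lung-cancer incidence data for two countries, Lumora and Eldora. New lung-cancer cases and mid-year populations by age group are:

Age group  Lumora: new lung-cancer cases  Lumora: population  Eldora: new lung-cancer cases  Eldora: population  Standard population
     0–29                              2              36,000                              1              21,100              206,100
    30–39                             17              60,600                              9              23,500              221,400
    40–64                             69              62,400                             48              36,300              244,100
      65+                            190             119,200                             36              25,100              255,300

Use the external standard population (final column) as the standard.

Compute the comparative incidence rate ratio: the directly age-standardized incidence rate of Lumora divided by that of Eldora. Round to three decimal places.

Age-specific rates per 100,000 for Lumora: 5.56, 28.05, 110.58, 159.40.
For Eldora: 4.74, 38.30, 132.23, 143.43.
Standard total = 926,900; weights = 0.2224, 0.2389, 0.2634, 0.2754.
Lumora: 0.2224×5.56 + 0.2389×28.05 + 0.2634×110.58 + 0.2754×159.40 = 80.9597 per 100,000.
Eldora: 0.2224×4.74 + 0.2389×38.30 + 0.2634×132.23 + 0.2754×143.43 = 84.5294 per 100,000.
Ratio = 80.9597 ÷ 84.5294 = 0.95777.

0.958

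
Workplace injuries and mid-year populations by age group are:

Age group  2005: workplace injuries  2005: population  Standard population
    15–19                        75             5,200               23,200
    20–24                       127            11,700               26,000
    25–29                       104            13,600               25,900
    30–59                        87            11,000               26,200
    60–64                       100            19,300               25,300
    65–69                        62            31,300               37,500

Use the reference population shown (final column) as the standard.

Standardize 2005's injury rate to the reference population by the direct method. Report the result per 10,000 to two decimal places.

74.80

Age-specific rates per 10,000 for 2005: 144.23, 108.55, 76.47, 79.09, 51.81, 19.81.
Standard total = 164,100; weights = 0.1414, 0.1584, 0.1578, 0.1597, 0.1542, 0.2285.
Standardized rate: 0.1414×144.23 + 0.1584×108.55 + 0.1578×76.47 + 0.1597×79.09 + 0.1542×51.81 + 0.2285×19.81 = 74.8010 per 10,000.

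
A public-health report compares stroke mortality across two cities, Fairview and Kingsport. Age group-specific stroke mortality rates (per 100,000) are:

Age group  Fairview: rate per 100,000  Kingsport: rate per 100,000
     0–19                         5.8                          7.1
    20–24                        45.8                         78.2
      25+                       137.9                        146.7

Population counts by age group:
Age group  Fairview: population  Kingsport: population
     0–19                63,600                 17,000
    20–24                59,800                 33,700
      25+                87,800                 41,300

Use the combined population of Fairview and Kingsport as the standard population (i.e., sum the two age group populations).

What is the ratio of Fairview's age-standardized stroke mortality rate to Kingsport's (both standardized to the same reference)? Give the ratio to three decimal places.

Combined standard total = 303,200; weights = 0.2658, 0.3084, 0.4258.
Fairview: 0.2658×5.8 + 0.3084×45.8 + 0.4258×137.9 = 74.3822 per 100,000.
Kingsport: 0.2658×7.1 + 0.3084×78.2 + 0.4258×146.7 = 88.4661 per 100,000.
Ratio = 74.3822 ÷ 88.4661 = 0.84080.

0.841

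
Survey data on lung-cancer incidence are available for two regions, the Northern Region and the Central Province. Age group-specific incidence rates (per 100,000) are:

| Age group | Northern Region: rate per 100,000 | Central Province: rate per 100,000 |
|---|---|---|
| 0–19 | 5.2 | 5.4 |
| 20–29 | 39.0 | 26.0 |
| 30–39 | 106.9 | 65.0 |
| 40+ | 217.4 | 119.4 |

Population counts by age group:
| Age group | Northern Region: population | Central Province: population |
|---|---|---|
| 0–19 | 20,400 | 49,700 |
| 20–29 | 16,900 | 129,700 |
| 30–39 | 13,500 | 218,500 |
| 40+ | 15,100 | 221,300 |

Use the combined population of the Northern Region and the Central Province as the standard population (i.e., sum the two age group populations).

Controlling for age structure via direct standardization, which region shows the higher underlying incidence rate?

Combined standard total = 685,100; weights = 0.1023, 0.2140, 0.3386, 0.3451.
The Northern Region: 0.1023×5.2 + 0.2140×39.0 + 0.3386×106.9 + 0.3451×217.4 = 120.0935 per 100,000.
The Central Province: 0.1023×5.4 + 0.2140×26.0 + 0.3386×65.0 + 0.3451×119.4 = 69.3275 per 100,000.

Northern Region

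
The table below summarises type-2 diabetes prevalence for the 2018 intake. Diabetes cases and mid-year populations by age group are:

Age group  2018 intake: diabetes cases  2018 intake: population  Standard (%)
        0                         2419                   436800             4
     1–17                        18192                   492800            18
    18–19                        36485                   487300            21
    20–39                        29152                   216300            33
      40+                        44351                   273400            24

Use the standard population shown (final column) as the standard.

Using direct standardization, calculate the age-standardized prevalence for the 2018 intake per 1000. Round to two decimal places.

106.00

Age-specific rates per 1000 for the 2018 intake: 5.538, 36.916, 74.872, 134.776, 162.220.
Standard weights: 0.04, 0.18, 0.21, 0.33, 0.24.
Standardized rate: 0.0400×5.538 + 0.1800×36.916 + 0.2100×74.872 + 0.3300×134.776 + 0.2400×162.220 = 105.9982 per 1000.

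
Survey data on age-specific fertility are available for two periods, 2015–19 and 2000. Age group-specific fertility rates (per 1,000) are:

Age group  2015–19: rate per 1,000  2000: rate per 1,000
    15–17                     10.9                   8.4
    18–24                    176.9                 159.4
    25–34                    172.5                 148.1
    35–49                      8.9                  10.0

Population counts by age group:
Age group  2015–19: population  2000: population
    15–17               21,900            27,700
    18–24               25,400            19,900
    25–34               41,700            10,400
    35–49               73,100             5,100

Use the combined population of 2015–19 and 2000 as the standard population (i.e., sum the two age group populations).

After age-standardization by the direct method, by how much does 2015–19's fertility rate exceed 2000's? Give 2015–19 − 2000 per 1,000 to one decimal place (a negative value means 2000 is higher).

Combined standard total = 225,200; weights = 0.2202, 0.2012, 0.2313, 0.3472.
2015–19: 0.2202×10.9 + 0.2012×176.9 + 0.2313×172.5 + 0.3472×8.9 = 80.9833 per 1,000.
2000: 0.2202×8.4 + 0.2012×159.4 + 0.2313×148.1 + 0.3472×10.0 = 71.6495 per 1,000.
Difference = 80.9833 − 71.6495 = 9.3338.

9.3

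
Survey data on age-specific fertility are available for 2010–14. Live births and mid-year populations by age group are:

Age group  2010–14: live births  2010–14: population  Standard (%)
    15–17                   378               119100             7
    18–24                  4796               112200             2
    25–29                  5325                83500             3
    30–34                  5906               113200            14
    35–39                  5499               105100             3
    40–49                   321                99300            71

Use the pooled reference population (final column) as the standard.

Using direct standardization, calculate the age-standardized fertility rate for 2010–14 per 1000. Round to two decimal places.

14.16

Age-specific rates per 1000 for 2010–14: 3.174, 42.745, 63.772, 52.173, 52.322, 3.233.
Standard weights: 0.07, 0.02, 0.03, 0.14, 0.03, 0.71.
Standardized rate: 0.0700×3.174 + 0.0200×42.745 + 0.0300×63.772 + 0.1400×52.173 + 0.0300×52.322 + 0.7100×3.233 = 14.1593 per 1000.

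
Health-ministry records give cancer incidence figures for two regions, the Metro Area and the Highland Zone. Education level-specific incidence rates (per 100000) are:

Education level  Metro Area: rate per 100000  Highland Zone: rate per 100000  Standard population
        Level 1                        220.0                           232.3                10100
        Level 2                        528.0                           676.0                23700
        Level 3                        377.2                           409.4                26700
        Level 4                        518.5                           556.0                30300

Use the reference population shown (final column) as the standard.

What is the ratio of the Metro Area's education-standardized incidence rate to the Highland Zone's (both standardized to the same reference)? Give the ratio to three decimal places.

0.878

Standard total = 90800; weights = 0.1112, 0.2610, 0.2941, 0.3337.
The Metro Area: 0.1112×220.0 + 0.2610×528.0 + 0.2941×377.2 + 0.3337×518.5 = 446.2268 per 100000.
The Highland Zone: 0.1112×232.3 + 0.2610×676.0 + 0.2941×409.4 + 0.3337×556.0 = 508.2072 per 100000.
Ratio = 446.2268 ÷ 508.2072 = 0.87804.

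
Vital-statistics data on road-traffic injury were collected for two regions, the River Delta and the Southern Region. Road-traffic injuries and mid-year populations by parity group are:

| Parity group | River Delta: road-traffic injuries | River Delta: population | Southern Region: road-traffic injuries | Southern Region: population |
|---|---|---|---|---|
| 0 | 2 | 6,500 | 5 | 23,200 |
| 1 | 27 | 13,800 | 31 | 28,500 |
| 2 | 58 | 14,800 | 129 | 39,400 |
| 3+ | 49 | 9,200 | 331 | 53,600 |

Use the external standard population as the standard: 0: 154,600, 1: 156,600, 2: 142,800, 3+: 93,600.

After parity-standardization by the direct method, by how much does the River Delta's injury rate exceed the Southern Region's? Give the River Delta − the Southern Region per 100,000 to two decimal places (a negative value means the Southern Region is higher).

Parity-specific rates per 100,000 for the River Delta: 30.77, 195.65, 391.89, 532.61.
For the Southern Region: 21.55, 108.77, 327.41, 617.54.
Standard total = 547,600; weights = 0.2823, 0.2860, 0.2608, 0.1709.
The River Delta: 0.2823×30.77 + 0.2860×195.65 + 0.2608×391.89 + 0.1709×532.61 = 257.8714 per 100,000.
The Southern Region: 0.2823×21.55 + 0.2860×108.77 + 0.2608×327.41 + 0.1709×617.54 = 228.1253 per 100,000.
Difference = 257.8714 − 228.1253 = 29.7462.

29.75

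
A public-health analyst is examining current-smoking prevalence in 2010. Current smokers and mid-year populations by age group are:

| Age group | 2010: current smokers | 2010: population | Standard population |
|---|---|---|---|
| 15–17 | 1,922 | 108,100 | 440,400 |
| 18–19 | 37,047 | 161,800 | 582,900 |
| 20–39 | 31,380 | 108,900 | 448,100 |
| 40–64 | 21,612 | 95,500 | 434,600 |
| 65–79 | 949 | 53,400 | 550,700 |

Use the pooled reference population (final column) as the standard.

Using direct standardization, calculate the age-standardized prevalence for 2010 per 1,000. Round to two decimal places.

Age-specific rates per 1,000 for 2010: 17.780, 228.968, 288.154, 226.304, 17.772.
Standard total = 2,456,700; weights = 0.1793, 0.2373, 0.1824, 0.1769, 0.2242.
Standardized rate: 0.1793×17.780 + 0.2373×228.968 + 0.1824×288.154 + 0.1769×226.304 + 0.2242×17.772 = 154.0912 per 1,000.

154.09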